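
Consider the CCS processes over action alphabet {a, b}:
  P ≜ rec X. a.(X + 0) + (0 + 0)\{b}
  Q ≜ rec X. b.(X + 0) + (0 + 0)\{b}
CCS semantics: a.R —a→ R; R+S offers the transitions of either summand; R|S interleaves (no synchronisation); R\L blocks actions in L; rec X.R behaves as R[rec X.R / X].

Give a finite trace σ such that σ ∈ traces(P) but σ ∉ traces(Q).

a

Reachable graph of P (2 states):
  p0 = rec X. a.(X + 0) + (0 + 0)\{b} :: --a--▸ p1
  p1 = (rec X. a.(X + 0) + (0 + 0)\{b}) + 0 :: --a--▸ p1
Reachable graph of Q (2 states):
  q0 = rec X. b.(X + 0) + (0 + 0)\{b} :: --b--▸ q1
  q1 = (rec X. b.(X + 0) + (0 + 0)\{b}) + 0 :: --b--▸ q1
Run σ = ⟨a⟩ on P: start {p0}
  after a @ step 1: {p1}
  ✓ P
Run σ = ⟨a⟩ on Q: start {q0}
  after a @ step 1: no successor for Q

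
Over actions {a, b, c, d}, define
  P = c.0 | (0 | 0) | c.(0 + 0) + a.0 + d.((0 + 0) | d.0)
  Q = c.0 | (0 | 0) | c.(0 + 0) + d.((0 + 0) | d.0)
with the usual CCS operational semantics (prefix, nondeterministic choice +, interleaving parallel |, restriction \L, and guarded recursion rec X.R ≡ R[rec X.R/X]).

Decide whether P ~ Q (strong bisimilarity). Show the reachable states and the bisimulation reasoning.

NO

Reachable graph of P (7 states):
  m0 = c.0 | (0 | 0) | c.(0 + 0) + a.0 + d.((0 + 0) | d.0) :: --a--▸ m1, --c--▸ m2, --c--▸ m3, --d--▸ m4
  m1 = 0 :: ·
  m2 = 0 | (0 | 0) | c.(0 + 0) :: --c--▸ m5
  m3 = c.0 | (0 | 0) | (0 + 0) :: --c--▸ m5
  m4 = (0 + 0) | d.0 :: --d--▸ m6
  m5 = 0 | (0 | 0) | (0 + 0) :: ·
  m6 = (0 + 0) | 0 :: ·
Reachable graph of Q (6 states):
  n0 = c.0 | (0 | 0) | c.(0 + 0) + d.((0 + 0) | d.0) :: --c--▸ n1, --c--▸ n2, --d--▸ n3
  n1 = 0 | (0 | 0) | c.(0 + 0) :: --c--▸ n4
  n2 = c.0 | (0 | 0) | (0 + 0) :: --c--▸ n4
  n3 = (0 + 0) | d.0 :: --d--▸ n5
  n4 = 0 | (0 | 0) | (0 + 0) :: ·
  n5 = (0 + 0) | 0 :: ·
Partition-refinement fixed point:
  B0 = {m0}
  B1 = {m2, m3, n1, n2}
  B2 = {m1, m5, m6, n4, n5}
  B3 = {m4, n3}
  B4 = {n0}
m0 ∈ B0, n0 ∈ B4 → different blocks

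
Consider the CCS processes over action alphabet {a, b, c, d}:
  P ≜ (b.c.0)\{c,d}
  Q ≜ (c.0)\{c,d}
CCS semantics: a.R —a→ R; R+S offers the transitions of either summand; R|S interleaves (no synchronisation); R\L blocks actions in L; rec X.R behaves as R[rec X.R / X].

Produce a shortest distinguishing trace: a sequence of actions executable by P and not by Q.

LTS(P): 2 reachable states
  m0 = (b.c.0)\{c,d} has moves --b--▸ m1
  m1 = (c.0)\{c,d} has moves stopped
LTS(Q): 1 reachable states
  n0 = (c.0)\{c,d} has moves stopped
Executing b from P (initial set {m0}):
  after b @ step 1: {m1}
  ✓ P
Executing b from Q (initial set {n0}):
  after b @ step 1: ∅  — Q cannot continue

b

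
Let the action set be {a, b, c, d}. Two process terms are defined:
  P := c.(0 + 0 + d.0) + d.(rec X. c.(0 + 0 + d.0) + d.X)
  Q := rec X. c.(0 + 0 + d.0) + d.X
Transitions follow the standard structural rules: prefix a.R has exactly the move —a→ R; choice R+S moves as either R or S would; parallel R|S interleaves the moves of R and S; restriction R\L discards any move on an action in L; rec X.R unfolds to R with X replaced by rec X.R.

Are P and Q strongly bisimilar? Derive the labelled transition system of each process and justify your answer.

P's transition system — 4 states:
  s0 = c.(0 + 0 + d.0) + d.(rec X. c.(0 + 0 + d.0) + d.X) has moves -c-> s1, -d-> s2
  s1 = 0 + 0 + d.0 has moves -d-> s3
  s2 = rec X. c.(0 + 0 + d.0) + d.X has moves -c-> s1, -d-> s2
  s3 = 0 has moves (no moves)
Q's transition system — 3 states:
  t0 = rec X. c.(0 + 0 + d.0) + d.X has moves -c-> t1, -d-> t0
  t1 = 0 + 0 + d.0 has moves -d-> t2
  t2 = 0 has moves (no moves)
Coarsest stable partition (strong bisimilarity classes):
  B0 = {s0, s2, t0}
  B1 = {s1, t1}
  B2 = {s3, t2}
s0 ∈ B0, t0 ∈ B0 → same block

P ~ Q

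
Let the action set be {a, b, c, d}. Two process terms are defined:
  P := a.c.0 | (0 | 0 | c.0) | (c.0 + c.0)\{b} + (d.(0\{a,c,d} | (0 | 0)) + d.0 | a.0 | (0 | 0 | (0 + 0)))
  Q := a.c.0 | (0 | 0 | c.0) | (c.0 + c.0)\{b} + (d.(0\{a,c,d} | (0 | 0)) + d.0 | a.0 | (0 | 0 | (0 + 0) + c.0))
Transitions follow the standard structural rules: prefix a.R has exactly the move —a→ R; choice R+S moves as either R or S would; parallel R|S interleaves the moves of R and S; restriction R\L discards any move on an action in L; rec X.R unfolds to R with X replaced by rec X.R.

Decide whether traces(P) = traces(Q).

NO — witness ⟨cd⟩

P's transition system — 16 states:
  m0 = a.c.0 | (0 | 0 | c.0) | (c.0 + c.0)\{b} + (d.(0\{a,c,d} | (0 | 0)) + d.0 | a.0 | (0 | 0 | (0 + 0))) has moves =a=> m1, =a=> m2, =c=> m3, =c=> m4, =d=> m5, =d=> m6
  m1 = c.0 | (0 | 0 | c.0) | (c.0 + c.0)\{b} has moves =c=> m7, =c=> m8, =c=> m9
  m2 = d.0 | 0 | (0 | 0 | (0 + 0)) has moves =d=> m10
  m3 = a.c.0 | (0 | 0 | 0) | (c.0 + c.0)\{b} has moves =a=> m8, =c=> m11
  m4 = a.c.0 | (0 | 0 | c.0) | 0\{b} has moves =a=> m9, =c=> m11
  m5 = 0 | a.0 | (0 | 0 | (0 + 0)) has moves =a=> m10
  m6 = 0\{a,c,d} | (0 | 0) has moves ∅
  m7 = 0 | (0 | 0 | c.0) | (c.0 + c.0)\{b} has moves =c=> m12, =c=> m13
  m8 = c.0 | (0 | 0 | 0) | (c.0 + c.0)\{b} has moves =c=> m12, =c=> m14
  m9 = c.0 | (0 | 0 | c.0) | 0\{b} has moves =c=> m13, =c=> m14
  m10 = 0 | 0 | (0 | 0 | (0 + 0)) has moves ∅
  m11 = a.c.0 | (0 | 0 | 0) | 0\{b} has moves =a=> m14
  m12 = 0 | (0 | 0 | 0) | (c.0 + c.0)\{b} has moves =c=> m15
  m13 = 0 | (0 | 0 | c.0) | 0\{b} has moves =c=> m15
  m14 = c.0 | (0 | 0 | 0) | 0\{b} has moves =c=> m15
  m15 = 0 | (0 | 0 | 0) | 0\{b} has moves ∅
Q's transition system — 20 states:
  n0 = a.c.0 | (0 | 0 | c.0) | (c.0 + c.0)\{b} + (d.(0\{a,c,d} | (0 | 0)) + d.0 | a.0 | (0 | 0 | (0 + 0) + c.0)) has moves =a=> n1, =a=> n2, =c=> n3, =c=> n4, =c=> n5, =d=> n6, =d=> n7
  n1 = c.0 | (0 | 0 | c.0) | (c.0 + c.0)\{b} has moves =c=> n10, =c=> n8, =c=> n9
  n2 = d.0 | 0 | (0 | 0 | (0 + 0) + c.0) has moves =c=> n11, =d=> n12
  n3 = a.c.0 | (0 | 0 | 0) | (c.0 + c.0)\{b} has moves =a=> n9, =c=> n13
  n4 = a.c.0 | (0 | 0 | c.0) | 0\{b} has moves =a=> n10, =c=> n13
  n5 = d.0 | a.0 | 0 has moves =a=> n11, =d=> n14
  n6 = 0 | a.0 | (0 | 0 | (0 + 0) + c.0) has moves =a=> n12, =c=> n14
  n7 = 0\{a,c,d} | (0 | 0) has moves ∅
  n8 = 0 | (0 | 0 | c.0) | (c.0 + c.0)\{b} has moves =c=> n15, =c=> n16
  n9 = c.0 | (0 | 0 | 0) | (c.0 + c.0)\{b} has moves =c=> n15, =c=> n17
  n10 = c.0 | (0 | 0 | c.0) | 0\{b} has moves =c=> n16, =c=> n17
  n11 = d.0 | 0 | 0 has moves =d=> n18
  n12 = 0 | 0 | (0 | 0 | (0 + 0) + c.0) has moves =c=> n18
  n13 = a.c.0 | (0 | 0 | 0) | 0\{b} has moves =a=> n17
  n14 = 0 | a.0 | 0 has moves =a=> n18
  n15 = 0 | (0 | 0 | 0) | (c.0 + c.0)\{b} has moves =c=> n19
  n16 = 0 | (0 | 0 | c.0) | 0\{b} has moves =c=> n19
  n17 = c.0 | (0 | 0 | 0) | 0\{b} has moves =c=> n19
  n18 = 0 | 0 | 0 has moves ∅
  n19 = 0 | (0 | 0 | 0) | 0\{b} has moves ∅
Executing cd from Q (initial set {n0}):
  after c @ step 1: {n3, n4, n5}
  after d @ step 2: {n14}
  ✓ Q
Executing cd from P (initial set {m0}):
  after c @ step 1: {m3, m4}
  after d @ step 2: ∅  — P cannot continue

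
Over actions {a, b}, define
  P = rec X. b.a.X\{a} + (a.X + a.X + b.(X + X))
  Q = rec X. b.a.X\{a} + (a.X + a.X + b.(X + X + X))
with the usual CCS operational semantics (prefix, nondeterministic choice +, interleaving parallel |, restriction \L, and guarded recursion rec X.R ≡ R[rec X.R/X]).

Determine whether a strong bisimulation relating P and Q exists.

P ~ Q

LTS(P): 6 reachable states
  p0 = rec X. b.a.X\{a} + (a.X + a.X + b.(X + X)) :: --a--▸ p0, --b--▸ p1, --b--▸ p2
  p1 = (rec X. b.a.X\{a} + (a.X + a.X + b.(X + X))) + (rec X. b.a.X\{a} + (a.X + a.X + b.(X + X))) :: --a--▸ p0, --b--▸ p1, --b--▸ p2
  p2 = a.(rec X. b.a.X\{a} + (a.X + a.X + b.(X + X)))\{a} :: --a--▸ p3
  p3 = (rec X. b.a.X\{a} + (a.X + a.X + b.(X + X)))\{a} :: --b--▸ p4, --b--▸ p5
  p4 = ((rec X. b.a.X\{a} + (a.X + a.X + b.(X + X))) + (rec X. b.a.X\{a} + (a.X + a.X + b.(X + X))))\{a} :: --b--▸ p4, --b--▸ p5
  p5 = (a.(rec X. b.a.X\{a} + (a.X + a.X + b.(X + X)))\{a})\{a} :: stopped
LTS(Q): 6 reachable states
  q0 = rec X. b.a.X\{a} + (a.X + a.X + b.(X + X + X)) :: --a--▸ q0, --b--▸ q1, --b--▸ q2
  q1 = (rec X. b.a.X\{a} + (a.X + a.X + b.(X + X + X))) + (rec X. b.a.X\{a} + (a.X + a.X + b.(X + X + X))) + (rec X. b.a.X\{a} + (a.X + a.X + b.(X + X + X))) :: --a--▸ q0, --b--▸ q1, --b--▸ q2
  q2 = a.(rec X. b.a.X\{a} + (a.X + a.X + b.(X + X + X)))\{a} :: --a--▸ q3
  q3 = (rec X. b.a.X\{a} + (a.X + a.X + b.(X + X + X)))\{a} :: --b--▸ q4, --b--▸ q5
  q4 = ((rec X. b.a.X\{a} + (a.X + a.X + b.(X + X + X))) + (rec X. b.a.X\{a} + (a.X + a.X + b.(X + X + X))) + (rec X. b.a.X\{a} + (a.X + a.X + b.(X + X + X))))\{a} :: --b--▸ q4, --b--▸ q5
  q5 = (a.(rec X. b.a.X\{a} + (a.X + a.X + b.(X + X + X)))\{a})\{a} :: stopped
Partition-refinement fixed point:
  B0 = {p0, p1, q0, q1}
  B1 = {p2, q2}
  B2 = {p3, p4, q3, q4}
  B3 = {p5, q5}
p0 ∈ B0, q0 ∈ B0 → same block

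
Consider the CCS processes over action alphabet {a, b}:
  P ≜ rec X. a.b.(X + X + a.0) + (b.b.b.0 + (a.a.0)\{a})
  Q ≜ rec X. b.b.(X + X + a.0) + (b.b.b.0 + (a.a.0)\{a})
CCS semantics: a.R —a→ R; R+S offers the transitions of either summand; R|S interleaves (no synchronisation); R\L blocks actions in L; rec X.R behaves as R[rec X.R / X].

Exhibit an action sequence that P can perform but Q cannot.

Reachable graph of P (6 states):
  p0 = rec X. a.b.(X + X + a.0) + (b.b.b.0 + (a.a.0)\{a}) ⊢ --a--▸ p1, --b--▸ p2
  p1 = b.((rec X. a.b.(X + X + a.0) + (b.b.b.0 + (a.a.0)\{a})) + (rec X. a.b.(X + X + a.0) + (b.b.b.0 + (a.a.0)\{a})) + a.0) ⊢ --b--▸ p3
  p2 = b.b.0 ⊢ --b--▸ p4
  p3 = (rec X. a.b.(X + X + a.0) + (b.b.b.0 + (a.a.0)\{a})) + (rec X. a.b.(X + X + a.0) + (b.b.b.0 + (a.a.0)\{a})) + a.0 ⊢ --a--▸ p1, --a--▸ p5, --b--▸ p2
  p4 = b.0 ⊢ --b--▸ p5
  p5 = 0 ⊢ deadlocked
Reachable graph of Q (6 states):
  q0 = rec X. b.b.(X + X + a.0) + (b.b.b.0 + (a.a.0)\{a}) ⊢ --b--▸ q1, --b--▸ q2
  q1 = b.((rec X. b.b.(X + X + a.0) + (b.b.b.0 + (a.a.0)\{a})) + (rec X. b.b.(X + X + a.0) + (b.b.b.0 + (a.a.0)\{a})) + a.0) ⊢ --b--▸ q3
  q2 = b.b.0 ⊢ --b--▸ q4
  q3 = (rec X. b.b.(X + X + a.0) + (b.b.b.0 + (a.a.0)\{a})) + (rec X. b.b.(X + X + a.0) + (b.b.b.0 + (a.a.0)\{a})) + a.0 ⊢ --a--▸ q5, --b--▸ q1, --b--▸ q2
  q4 = b.0 ⊢ --b--▸ q5
  q5 = 0 ⊢ deadlocked
Run σ = ⟨a⟩ on P: start {p0}
  after a @ step 1: {p1}
  P completes σ.
Run σ = ⟨a⟩ on Q: start {q0}
  after a @ step 1: no successor for Q

a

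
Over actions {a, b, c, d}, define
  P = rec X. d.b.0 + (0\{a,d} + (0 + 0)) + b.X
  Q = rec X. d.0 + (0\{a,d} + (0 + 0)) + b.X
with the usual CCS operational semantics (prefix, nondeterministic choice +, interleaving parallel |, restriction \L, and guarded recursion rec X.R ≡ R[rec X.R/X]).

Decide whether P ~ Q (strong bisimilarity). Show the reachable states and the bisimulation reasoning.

P's transition system — 3 states:
  s0 = rec X. d.b.0 + (0\{a,d} + (0 + 0)) + b.X :: ··b··> s0, ··d··> s1
  s1 = b.0 :: ··b··> s2
  s2 = 0 :: ·
Q's transition system — 2 states:
  t0 = rec X. d.0 + (0\{a,d} + (0 + 0)) + b.X :: ··b··> t0, ··d··> t1
  t1 = 0 :: ·
Partition-refinement fixed point:
  B0 = {s0}
  B1 = {s1}
  B2 = {s2, t1}
  B3 = {t0}
s0 ∈ B0, t0 ∈ B3 → different blocks

NO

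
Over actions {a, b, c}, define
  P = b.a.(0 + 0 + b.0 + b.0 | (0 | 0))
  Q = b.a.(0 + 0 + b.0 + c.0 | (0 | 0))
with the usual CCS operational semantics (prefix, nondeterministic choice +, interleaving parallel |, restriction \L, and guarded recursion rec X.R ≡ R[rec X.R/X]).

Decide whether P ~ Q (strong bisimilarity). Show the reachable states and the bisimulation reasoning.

NO

P's transition system — 5 states:
  m0 = b.a.(0 + 0 + b.0 + b.0 | (0 | 0)) has moves ··b··> m1
  m1 = a.(0 + 0 + b.0 + b.0 | (0 | 0)) has moves ··a··> m2
  m2 = 0 + 0 + b.0 + b.0 | (0 | 0) has moves ··b··> m3, ··b··> m4
  m3 = 0 has moves ∅
  m4 = 0 | (0 | 0) has moves ∅
Q's transition system — 5 states:
  n0 = b.a.(0 + 0 + b.0 + c.0 | (0 | 0)) has moves ··b··> n1
  n1 = a.(0 + 0 + b.0 + c.0 | (0 | 0)) has moves ··a··> n2
  n2 = 0 + 0 + b.0 + c.0 | (0 | 0) has moves ··b··> n3, ··c··> n4
  n3 = 0 has moves ∅
  n4 = 0 | (0 | 0) has moves ∅
Partition-refinement fixed point:
  B0 = {m0}
  B1 = {m1}
  B2 = {m2}
  B3 = {m3, m4, n3, n4}
  B4 = {n0}
  B5 = {n1}
  B6 = {n2}
m0 ∈ B0, n0 ∈ B4 → different blocks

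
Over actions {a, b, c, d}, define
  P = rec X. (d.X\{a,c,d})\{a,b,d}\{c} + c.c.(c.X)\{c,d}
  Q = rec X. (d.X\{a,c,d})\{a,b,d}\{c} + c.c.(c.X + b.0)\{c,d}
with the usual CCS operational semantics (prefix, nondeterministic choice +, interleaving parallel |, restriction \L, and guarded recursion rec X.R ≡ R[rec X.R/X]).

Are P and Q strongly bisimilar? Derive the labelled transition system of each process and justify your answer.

NO

LTS(P): 3 reachable states
  s0 = rec X. (d.X\{a,c,d})\{a,b,d}\{c} + c.c.(c.X)\{c,d} :: -c-> s1
  s1 = c.(c.(rec X. (d.X\{a,c,d})\{a,b,d}\{c} + c.c.(c.X)\{c,d}))\{c,d} :: -c-> s2
  s2 = (c.(rec X. (d.X\{a,c,d})\{a,b,d}\{c} + c.c.(c.X)\{c,d}))\{c,d} :: (no moves)
LTS(Q): 4 reachable states
  t0 = rec X. (d.X\{a,c,d})\{a,b,d}\{c} + c.c.(c.X + b.0)\{c,d} :: -c-> t1
  t1 = c.(c.(rec X. (d.X\{a,c,d})\{a,b,d}\{c} + c.c.(c.X + b.0)\{c,d}) + b.0)\{c,d} :: -c-> t2
  t2 = (c.(rec X. (d.X\{a,c,d})\{a,b,d}\{c} + c.c.(c.X + b.0)\{c,d}) + b.0)\{c,d} :: -b-> t3
  t3 = 0\{c,d} :: (no moves)
Coarsest stable partition (strong bisimilarity classes):
  B0 = {s0}
  B1 = {s1}
  B2 = {s2, t3}
  B3 = {t0}
  B4 = {t1}
  B5 = {t2}
s0 ∈ B0, t0 ∈ B3 → different blocks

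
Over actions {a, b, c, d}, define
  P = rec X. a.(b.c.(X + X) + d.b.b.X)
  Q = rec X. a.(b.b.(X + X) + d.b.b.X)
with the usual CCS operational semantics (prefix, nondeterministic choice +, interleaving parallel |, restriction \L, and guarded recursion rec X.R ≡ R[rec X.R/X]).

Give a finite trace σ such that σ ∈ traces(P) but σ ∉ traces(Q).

LTS(P): 6 reachable states
  u0 = rec X. a.(b.c.(X + X) + d.b.b.X) :: =a=> u1
  u1 = b.c.((rec X. a.(b.c.(X + X) + d.b.b.X)) + (rec X. a.(b.c.(X + X) + d.b.b.X))) + d.b.b.(rec X. a.(b.c.(X + X) + d.b.b.X)) :: =b=> u2, =d=> u3
  u2 = c.((rec X. a.(b.c.(X + X) + d.b.b.X)) + (rec X. a.(b.c.(X + X) + d.b.b.X))) :: =c=> u4
  u3 = b.b.(rec X. a.(b.c.(X + X) + d.b.b.X)) :: =b=> u5
  u4 = (rec X. a.(b.c.(X + X) + d.b.b.X)) + (rec X. a.(b.c.(X + X) + d.b.b.X)) :: =a=> u1
  u5 = b.(rec X. a.(b.c.(X + X) + d.b.b.X)) :: =b=> u0
LTS(Q): 6 reachable states
  v0 = rec X. a.(b.b.(X + X) + d.b.b.X) :: =a=> v1
  v1 = b.b.((rec X. a.(b.b.(X + X) + d.b.b.X)) + (rec X. a.(b.b.(X + X) + d.b.b.X))) + d.b.b.(rec X. a.(b.b.(X + X) + d.b.b.X)) :: =b=> v2, =d=> v3
  v2 = b.((rec X. a.(b.b.(X + X) + d.b.b.X)) + (rec X. a.(b.b.(X + X) + d.b.b.X))) :: =b=> v4
  v3 = b.b.(rec X. a.(b.b.(X + X) + d.b.b.X)) :: =b=> v5
  v4 = (rec X. a.(b.b.(X + X) + d.b.b.X)) + (rec X. a.(b.b.(X + X) + d.b.b.X)) :: =a=> v1
  v5 = b.(rec X. a.(b.b.(X + X) + d.b.b.X)) :: =b=> v0
Run σ = ⟨abc⟩ on P: start {u0}
  [1] a ⇒ {u1}
  [2] b ⇒ {u2}
  [3] c ⇒ {u4}
  ✓ P
Run σ = ⟨abc⟩ on Q: start {v0}
  [1] a ⇒ {v1}
  [2] b ⇒ {v2}
  [3] c ⇒ ∅ (Q stuck)

abc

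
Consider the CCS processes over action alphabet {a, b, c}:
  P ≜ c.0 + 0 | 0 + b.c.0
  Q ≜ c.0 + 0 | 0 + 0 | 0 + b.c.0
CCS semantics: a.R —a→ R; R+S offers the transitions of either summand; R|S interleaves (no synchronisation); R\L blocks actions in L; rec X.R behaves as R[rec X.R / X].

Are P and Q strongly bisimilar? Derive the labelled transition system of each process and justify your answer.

P ~ Q

LTS(P): 3 reachable states
  m0 = c.0 + 0 | 0 + b.c.0 ⊢ —b→ m1, —c→ m2
  m1 = c.0 ⊢ —c→ m2
  m2 = 0 ⊢ ·
LTS(Q): 3 reachable states
  n0 = c.0 + 0 | 0 + 0 | 0 + b.c.0 ⊢ —b→ n1, —c→ n2
  n1 = c.0 ⊢ —c→ n2
  n2 = 0 ⊢ ·
Coarsest stable partition (strong bisimilarity classes):
  B0 = {m0, n0}
  B1 = {m1, n1}
  B2 = {m2, n2}
m0 ∈ B0, n0 ∈ B0 → same block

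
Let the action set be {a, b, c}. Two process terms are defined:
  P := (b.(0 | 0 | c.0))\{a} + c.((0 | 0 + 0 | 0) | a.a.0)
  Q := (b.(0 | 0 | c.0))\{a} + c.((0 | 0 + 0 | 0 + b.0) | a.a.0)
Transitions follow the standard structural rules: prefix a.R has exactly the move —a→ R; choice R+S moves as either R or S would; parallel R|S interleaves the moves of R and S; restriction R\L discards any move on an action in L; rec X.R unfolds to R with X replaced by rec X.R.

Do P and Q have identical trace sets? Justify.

P's transition system — 6 states:
  s0 = (b.(0 | 0 | c.0))\{a} + c.((0 | 0 + 0 | 0) | a.a.0) has moves --b--▸ s1, --c--▸ s2
  s1 = (0 | 0 | c.0)\{a} has moves --c--▸ s3
  s2 = (0 | 0 + 0 | 0) | a.a.0 has moves --a--▸ s4
  s3 = (0 | 0 | 0)\{a} has moves stopped
  s4 = (0 | 0 + 0 | 0) | a.0 has moves --a--▸ s5
  s5 = (0 | 0 + 0 | 0) | 0 has moves stopped
Q's transition system — 9 states:
  t0 = (b.(0 | 0 | c.0))\{a} + c.((0 | 0 + 0 | 0 + b.0) | a.a.0) has moves --b--▸ t1, --c--▸ t2
  t1 = (0 | 0 | c.0)\{a} has moves --c--▸ t3
  t2 = (0 | 0 + 0 | 0 + b.0) | a.a.0 has moves --a--▸ t4, --b--▸ t5
  t3 = (0 | 0 | 0)\{a} has moves stopped
  t4 = (0 | 0 + 0 | 0 + b.0) | a.0 has moves --a--▸ t6, --b--▸ t7
  t5 = 0 | a.a.0 has moves --a--▸ t7
  t6 = (0 | 0 + 0 | 0 + b.0) | 0 has moves --b--▸ t8
  t7 = 0 | a.0 has moves --a--▸ t8
  t8 = 0 | 0 has moves stopped
Run σ = ⟨cb⟩ on Q: start {t0}
  step 1 (c): {t2}
  step 2 (b): {t5}
  — Q admits the full trace.
Run σ = ⟨cb⟩ on P: start {s0}
  step 1 (c): {s2}
  step 2 (b): ∅  — P cannot continue

traces(P) ≠ traces(Q) — witness ⟨cb⟩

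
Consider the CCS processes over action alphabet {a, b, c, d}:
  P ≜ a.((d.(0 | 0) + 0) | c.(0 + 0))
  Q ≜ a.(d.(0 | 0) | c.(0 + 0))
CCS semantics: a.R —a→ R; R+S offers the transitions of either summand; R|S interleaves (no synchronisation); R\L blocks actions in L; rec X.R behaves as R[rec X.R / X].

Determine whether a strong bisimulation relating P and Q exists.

Reachable graph of P (5 states):
  u0 = a.((d.(0 | 0) + 0) | c.(0 + 0)) ⊢ --a--▸ u1
  u1 = (d.(0 | 0) + 0) | c.(0 + 0) ⊢ --c--▸ u2, --d--▸ u3
  u2 = (d.(0 | 0) + 0) | (0 + 0) ⊢ --d--▸ u4
  u3 = 0 | 0 | c.(0 + 0) ⊢ --c--▸ u4
  u4 = 0 | 0 | (0 + 0) ⊢ ·
Reachable graph of Q (5 states):
  v0 = a.(d.(0 | 0) | c.(0 + 0)) ⊢ --a--▸ v1
  v1 = d.(0 | 0) | c.(0 + 0) ⊢ --c--▸ v2, --d--▸ v3
  v2 = d.(0 | 0) | (0 + 0) ⊢ --d--▸ v4
  v3 = 0 | 0 | c.(0 + 0) ⊢ --c--▸ v4
  v4 = 0 | 0 | (0 + 0) ⊢ ·
Bisimilarity quotient blocks:
  B0 = {u0, v0}
  B1 = {u1, v1}
  B2 = {u3, v3}
  B3 = {u4, v4}
  B4 = {u2, v2}
u0 ∈ B0, v0 ∈ B0 → same block

P ~ Q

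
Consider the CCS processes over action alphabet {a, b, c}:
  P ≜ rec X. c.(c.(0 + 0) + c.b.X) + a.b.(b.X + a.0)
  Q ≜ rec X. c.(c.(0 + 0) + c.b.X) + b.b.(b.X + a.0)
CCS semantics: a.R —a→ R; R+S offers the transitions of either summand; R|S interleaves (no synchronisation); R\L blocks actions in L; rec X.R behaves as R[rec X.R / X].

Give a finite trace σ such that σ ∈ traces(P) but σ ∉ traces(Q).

a

LTS(P): 7 reachable states
  m0 = rec X. c.(c.(0 + 0) + c.b.X) + a.b.(b.X + a.0) has moves --a--▸ m1, --c--▸ m2
  m1 = b.(b.(rec X. c.(c.(0 + 0) + c.b.X) + a.b.(b.X + a.0)) + a.0) has moves --b--▸ m3
  m2 = c.(0 + 0) + c.b.(rec X. c.(c.(0 + 0) + c.b.X) + a.b.(b.X + a.0)) has moves --c--▸ m4, --c--▸ m5
  m3 = b.(rec X. c.(c.(0 + 0) + c.b.X) + a.b.(b.X + a.0)) + a.0 has moves --a--▸ m6, --b--▸ m0
  m4 = 0 + 0 has moves (no moves)
  m5 = b.(rec X. c.(c.(0 + 0) + c.b.X) + a.b.(b.X + a.0)) has moves --b--▸ m0
  m6 = 0 has moves (no moves)
LTS(Q): 7 reachable states
  n0 = rec X. c.(c.(0 + 0) + c.b.X) + b.b.(b.X + a.0) has moves --b--▸ n1, --c--▸ n2
  n1 = b.(b.(rec X. c.(c.(0 + 0) + c.b.X) + b.b.(b.X + a.0)) + a.0) has moves --b--▸ n3
  n2 = c.(0 + 0) + c.b.(rec X. c.(c.(0 + 0) + c.b.X) + b.b.(b.X + a.0)) has moves --c--▸ n4, --c--▸ n5
  n3 = b.(rec X. c.(c.(0 + 0) + c.b.X) + b.b.(b.X + a.0)) + a.0 has moves --a--▸ n6, --b--▸ n0
  n4 = 0 + 0 has moves (no moves)
  n5 = b.(rec X. c.(c.(0 + 0) + c.b.X) + b.b.(b.X + a.0)) has moves --b--▸ n0
  n6 = 0 has moves (no moves)
Executing a from P (initial set {m0}):
  [1] a ⇒ {m1}
  ✓ P
Executing a from Q (initial set {n0}):
  [1] a ⇒ ∅ (Q stuck)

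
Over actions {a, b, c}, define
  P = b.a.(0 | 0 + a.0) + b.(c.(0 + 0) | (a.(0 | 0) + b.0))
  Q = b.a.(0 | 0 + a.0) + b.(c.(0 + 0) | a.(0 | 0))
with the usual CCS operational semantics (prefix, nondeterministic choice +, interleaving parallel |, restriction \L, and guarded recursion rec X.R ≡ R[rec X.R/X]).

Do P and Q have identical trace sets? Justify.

NO — witness ⟨bb⟩

Reachable graph of P (10 states):
  p0 = b.a.(0 | 0 + a.0) + b.(c.(0 + 0) | (a.(0 | 0) + b.0)) :: --b--▸ p1, --b--▸ p2
  p1 = a.(0 | 0 + a.0) :: --a--▸ p3
  p2 = c.(0 + 0) | (a.(0 | 0) + b.0) :: --a--▸ p4, --b--▸ p5, --c--▸ p6
  p3 = 0 | 0 + a.0 :: --a--▸ p7
  p4 = c.(0 + 0) | (0 | 0) :: --c--▸ p8
  p5 = c.(0 + 0) | 0 :: --c--▸ p9
  p6 = (0 + 0) | (a.(0 | 0) + b.0) :: --a--▸ p8, --b--▸ p9
  p7 = 0 :: ·
  p8 = (0 + 0) | (0 | 0) :: ·
  p9 = (0 + 0) | 0 :: ·
Reachable graph of Q (8 states):
  q0 = b.a.(0 | 0 + a.0) + b.(c.(0 + 0) | a.(0 | 0)) :: --b--▸ q1, --b--▸ q2
  q1 = a.(0 | 0 + a.0) :: --a--▸ q3
  q2 = c.(0 + 0) | a.(0 | 0) :: --a--▸ q4, --c--▸ q5
  q3 = 0 | 0 + a.0 :: --a--▸ q6
  q4 = c.(0 + 0) | (0 | 0) :: --c--▸ q7
  q5 = (0 + 0) | a.(0 | 0) :: --a--▸ q7
  q6 = 0 :: ·
  q7 = (0 + 0) | (0 | 0) :: ·
Trace ⟨bb⟩ through P, begin at {p0}:
  after b @ step 1: {p1, p2}
  after b @ step 2: {p5}
  P completes σ.
Trace ⟨bb⟩ through Q, begin at {q0}:
  after b @ step 1: {q1, q2}
  after b @ step 2: no successor for Q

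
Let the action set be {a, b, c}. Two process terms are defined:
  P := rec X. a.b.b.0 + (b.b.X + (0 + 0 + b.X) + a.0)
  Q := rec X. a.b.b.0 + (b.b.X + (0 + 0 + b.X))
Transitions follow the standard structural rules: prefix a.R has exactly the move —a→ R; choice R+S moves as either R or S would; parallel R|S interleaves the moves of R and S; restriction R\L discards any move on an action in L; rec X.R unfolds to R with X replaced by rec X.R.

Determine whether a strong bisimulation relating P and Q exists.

Reachable graph of P (5 states):
  u0 = rec X. a.b.b.0 + (b.b.X + (0 + 0 + b.X) + a.0) ⊢ =a=> u1, =a=> u2, =b=> u0, =b=> u3
  u1 = 0 ⊢ stopped
  u2 = b.b.0 ⊢ =b=> u4
  u3 = b.(rec X. a.b.b.0 + (b.b.X + (0 + 0 + b.X) + a.0)) ⊢ =b=> u0
  u4 = b.0 ⊢ =b=> u1
Reachable graph of Q (5 states):
  v0 = rec X. a.b.b.0 + (b.b.X + (0 + 0 + b.X)) ⊢ =a=> v1, =b=> v0, =b=> v2
  v1 = b.b.0 ⊢ =b=> v3
  v2 = b.(rec X. a.b.b.0 + (b.b.X + (0 + 0 + b.X))) ⊢ =b=> v0
  v3 = b.0 ⊢ =b=> v4
  v4 = 0 ⊢ stopped
Partition-refinement fixed point:
  B0 = {u0}
  B1 = {u1, v4}
  B2 = {u2, v1}
  B3 = {u4, v3}
  B4 = {u3}
  B5 = {v0}
  B6 = {v2}
u0 ∈ B0, v0 ∈ B5 → different blocks

not bisimilar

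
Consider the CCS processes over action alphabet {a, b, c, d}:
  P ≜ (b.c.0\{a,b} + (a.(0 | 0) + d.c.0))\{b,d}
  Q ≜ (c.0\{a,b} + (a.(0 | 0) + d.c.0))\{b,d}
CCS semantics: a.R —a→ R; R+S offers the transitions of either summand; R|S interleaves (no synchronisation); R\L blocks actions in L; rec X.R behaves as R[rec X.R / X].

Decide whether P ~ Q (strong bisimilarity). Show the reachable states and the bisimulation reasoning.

NO

P's transition system — 2 states:
  u0 = (b.c.0\{a,b} + (a.(0 | 0) + d.c.0))\{b,d} :: -a-> u1
  u1 = (0 | 0)\{b,d} :: ∅
Q's transition system — 3 states:
  v0 = (c.0\{a,b} + (a.(0 | 0) + d.c.0))\{b,d} :: -a-> v1, -c-> v2
  v1 = (0 | 0)\{b,d} :: ∅
  v2 = 0\{a,b}\{b,d} :: ∅
Coarsest stable partition (strong bisimilarity classes):
  B0 = {u0}
  B1 = {u1, v1, v2}
  B2 = {v0}
u0 ∈ B0, v0 ∈ B2 → different blocks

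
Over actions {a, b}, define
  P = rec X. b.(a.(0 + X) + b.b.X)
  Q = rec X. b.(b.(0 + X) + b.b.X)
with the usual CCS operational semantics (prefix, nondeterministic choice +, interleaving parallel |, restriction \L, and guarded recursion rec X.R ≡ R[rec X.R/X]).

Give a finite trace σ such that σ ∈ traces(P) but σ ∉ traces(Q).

ba

P's transition system — 4 states:
  u0 = rec X. b.(a.(0 + X) + b.b.X) has moves --b--▸ u1
  u1 = a.(0 + (rec X. b.(a.(0 + X) + b.b.X))) + b.b.(rec X. b.(a.(0 + X) + b.b.X)) has moves --a--▸ u2, --b--▸ u3
  u2 = 0 + (rec X. b.(a.(0 + X) + b.b.X)) has moves --b--▸ u1
  u3 = b.(rec X. b.(a.(0 + X) + b.b.X)) has moves --b--▸ u0
Q's transition system — 4 states:
  v0 = rec X. b.(b.(0 + X) + b.b.X) has moves --b--▸ v1
  v1 = b.(0 + (rec X. b.(b.(0 + X) + b.b.X))) + b.b.(rec X. b.(b.(0 + X) + b.b.X)) has moves --b--▸ v2, --b--▸ v3
  v2 = 0 + (rec X. b.(b.(0 + X) + b.b.X)) has moves --b--▸ v1
  v3 = b.(rec X. b.(b.(0 + X) + b.b.X)) has moves --b--▸ v0
Run σ = ⟨ba⟩ on P: start {u0}
  step 1 (b): {u1}
  step 2 (a): {u2}
  — P admits the full trace.
Run σ = ⟨ba⟩ on Q: start {v0}
  step 1 (b): {v1}
  step 2 (a): ∅  — Q cannot continue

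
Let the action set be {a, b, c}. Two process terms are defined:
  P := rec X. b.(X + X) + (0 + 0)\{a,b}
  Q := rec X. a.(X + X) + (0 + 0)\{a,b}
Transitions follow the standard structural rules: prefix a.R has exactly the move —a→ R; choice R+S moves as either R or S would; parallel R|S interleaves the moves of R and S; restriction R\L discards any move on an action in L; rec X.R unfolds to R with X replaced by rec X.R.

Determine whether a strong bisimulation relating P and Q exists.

not bisimilar

P's transition system — 2 states:
  m0 = rec X. b.(X + X) + (0 + 0)\{a,b} :: -b-> m1
  m1 = (rec X. b.(X + X) + (0 + 0)\{a,b}) + (rec X. b.(X + X) + (0 + 0)\{a,b}) :: -b-> m1
Q's transition system — 2 states:
  n0 = rec X. a.(X + X) + (0 + 0)\{a,b} :: -a-> n1
  n1 = (rec X. a.(X + X) + (0 + 0)\{a,b}) + (rec X. a.(X + X) + (0 + 0)\{a,b}) :: -a-> n1
Bisimilarity quotient blocks:
  B0 = {m0, m1}
  B1 = {n0, n1}
m0 ∈ B0, n0 ∈ B1 → different blocks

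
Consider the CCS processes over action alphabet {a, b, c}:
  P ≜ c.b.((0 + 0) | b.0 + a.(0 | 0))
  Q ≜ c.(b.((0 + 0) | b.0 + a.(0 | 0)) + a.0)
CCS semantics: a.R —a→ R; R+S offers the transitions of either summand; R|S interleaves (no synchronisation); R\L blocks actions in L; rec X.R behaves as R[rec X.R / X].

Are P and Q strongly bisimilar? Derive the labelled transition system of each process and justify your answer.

not bisimilar

P's transition system — 5 states:
  p0 = c.b.((0 + 0) | b.0 + a.(0 | 0)) has moves -c-> p1
  p1 = b.((0 + 0) | b.0 + a.(0 | 0)) has moves -b-> p2
  p2 = (0 + 0) | b.0 + a.(0 | 0) has moves -a-> p3, -b-> p4
  p3 = 0 | 0 has moves ·
  p4 = (0 + 0) | 0 has moves ·
Q's transition system — 6 states:
  q0 = c.(b.((0 + 0) | b.0 + a.(0 | 0)) + a.0) has moves -c-> q1
  q1 = b.((0 + 0) | b.0 + a.(0 | 0)) + a.0 has moves -a-> q2, -b-> q3
  q2 = 0 has moves ·
  q3 = (0 + 0) | b.0 + a.(0 | 0) has moves -a-> q4, -b-> q5
  q4 = 0 | 0 has moves ·
  q5 = (0 + 0) | 0 has moves ·
Bisimilarity quotient blocks:
  B0 = {p0}
  B1 = {p1}
  B2 = {p2, q3}
  B3 = {p3, p4, q2, q4, q5}
  B4 = {q0}
  B5 = {q1}
p0 ∈ B0, q0 ∈ B4 → different blocks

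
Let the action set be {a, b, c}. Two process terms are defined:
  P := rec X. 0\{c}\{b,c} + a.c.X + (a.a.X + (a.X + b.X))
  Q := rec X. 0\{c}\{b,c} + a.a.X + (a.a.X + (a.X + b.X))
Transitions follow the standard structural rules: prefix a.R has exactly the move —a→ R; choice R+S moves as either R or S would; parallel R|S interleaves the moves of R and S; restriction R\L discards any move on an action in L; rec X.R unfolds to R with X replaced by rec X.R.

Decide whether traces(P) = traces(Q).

P's transition system — 3 states:
  m0 = rec X. 0\{c}\{b,c} + a.c.X + (a.a.X + (a.X + b.X)) ⊢ —a→ m0, —a→ m1, —a→ m2, —b→ m0
  m1 = a.(rec X. 0\{c}\{b,c} + a.c.X + (a.a.X + (a.X + b.X))) ⊢ —a→ m0
  m2 = c.(rec X. 0\{c}\{b,c} + a.c.X + (a.a.X + (a.X + b.X))) ⊢ —c→ m0
Q's transition system — 2 states:
  n0 = rec X. 0\{c}\{b,c} + a.a.X + (a.a.X + (a.X + b.X)) ⊢ —a→ n0, —a→ n1, —b→ n0
  n1 = a.(rec X. 0\{c}\{b,c} + a.a.X + (a.a.X + (a.X + b.X))) ⊢ —a→ n0
Trace ⟨ac⟩ through P, begin at {m0}:
  step 1 (a): {m0, m1, m2}
  step 2 (c): {m0}
  ✓ P
Trace ⟨ac⟩ through Q, begin at {n0}:
  step 1 (a): {n0, n1}
  step 2 (c): no successor for Q

traces(P) ≠ traces(Q) — witness ⟨ac⟩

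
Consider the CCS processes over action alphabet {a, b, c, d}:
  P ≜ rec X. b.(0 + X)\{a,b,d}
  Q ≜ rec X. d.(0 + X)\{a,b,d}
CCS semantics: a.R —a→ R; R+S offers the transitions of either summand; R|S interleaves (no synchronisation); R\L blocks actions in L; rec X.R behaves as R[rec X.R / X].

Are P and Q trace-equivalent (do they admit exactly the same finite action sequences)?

traces(P) ≠ traces(Q) — witness ⟨b⟩

Reachable graph of P (2 states):
  m0 = rec X. b.(0 + X)\{a,b,d} | --b--▸ m1
  m1 = (0 + (rec X. b.(0 + X)\{a,b,d}))\{a,b,d} | ·
Reachable graph of Q (2 states):
  n0 = rec X. d.(0 + X)\{a,b,d} | --d--▸ n1
  n1 = (0 + (rec X. d.(0 + X)\{a,b,d}))\{a,b,d} | ·
Run σ = ⟨b⟩ on P: start {m0}
  after b @ step 1: {m1}
  ✓ P
Run σ = ⟨b⟩ on Q: start {n0}
  after b @ step 1: ∅ (Q stuck)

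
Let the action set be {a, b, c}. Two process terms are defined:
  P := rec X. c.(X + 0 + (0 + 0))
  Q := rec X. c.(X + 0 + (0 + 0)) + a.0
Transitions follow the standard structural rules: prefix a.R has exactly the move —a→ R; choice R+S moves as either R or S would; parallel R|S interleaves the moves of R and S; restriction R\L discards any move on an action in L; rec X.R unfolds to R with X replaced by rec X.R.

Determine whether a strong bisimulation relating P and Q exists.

Reachable graph of P (2 states):
  p0 = rec X. c.(X + 0 + (0 + 0)) has moves —c→ p1
  p1 = (rec X. c.(X + 0 + (0 + 0))) + 0 + (0 + 0) has moves —c→ p1
Reachable graph of Q (3 states):
  q0 = rec X. c.(X + 0 + (0 + 0)) + a.0 has moves —a→ q1, —c→ q2
  q1 = 0 has moves (no moves)
  q2 = (rec X. c.(X + 0 + (0 + 0)) + a.0) + 0 + (0 + 0) has moves —a→ q1, —c→ q2
Coarsest stable partition (strong bisimilarity classes):
  B0 = {p0, p1}
  B1 = {q0, q2}
  B2 = {q1}
p0 ∈ B0, q0 ∈ B1 → different blocks

NO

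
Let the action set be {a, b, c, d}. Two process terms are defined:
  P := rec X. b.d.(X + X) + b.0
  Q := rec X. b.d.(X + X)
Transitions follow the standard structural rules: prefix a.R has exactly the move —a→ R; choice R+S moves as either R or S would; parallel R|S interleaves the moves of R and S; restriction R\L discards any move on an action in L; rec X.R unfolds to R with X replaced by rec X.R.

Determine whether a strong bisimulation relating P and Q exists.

LTS(P): 4 reachable states
  m0 = rec X. b.d.(X + X) + b.0 has moves —b→ m1, —b→ m2
  m1 = 0 has moves deadlocked
  m2 = d.((rec X. b.d.(X + X) + b.0) + (rec X. b.d.(X + X) + b.0)) has moves —d→ m3
  m3 = (rec X. b.d.(X + X) + b.0) + (rec X. b.d.(X + X) + b.0) has moves —b→ m1, —b→ m2
LTS(Q): 3 reachable states
  n0 = rec X. b.d.(X + X) has moves —b→ n1
  n1 = d.((rec X. b.d.(X + X)) + (rec X. b.d.(X + X))) has moves —d→ n2
  n2 = (rec X. b.d.(X + X)) + (rec X. b.d.(X + X)) has moves —b→ n1
Bisimilarity quotient blocks:
  B0 = {m0, m3}
  B1 = {m1}
  B2 = {m2}
  B3 = {n0, n2}
  B4 = {n1}
m0 ∈ B0, n0 ∈ B3 → different blocks

NO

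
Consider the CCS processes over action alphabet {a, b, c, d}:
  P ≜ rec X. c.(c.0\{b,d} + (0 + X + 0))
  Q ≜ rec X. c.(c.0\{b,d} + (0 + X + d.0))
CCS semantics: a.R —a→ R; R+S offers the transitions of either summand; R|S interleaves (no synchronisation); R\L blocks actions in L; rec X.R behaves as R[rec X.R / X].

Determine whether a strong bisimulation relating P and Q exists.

not bisimilar

Reachable graph of P (3 states):
  u0 = rec X. c.(c.0\{b,d} + (0 + X + 0)) ⊢ ··c··> u1
  u1 = c.0\{b,d} + (0 + (rec X. c.(c.0\{b,d} + (0 + X + 0))) + 0) ⊢ ··c··> u1, ··c··> u2
  u2 = 0\{b,d} ⊢ ∅
Reachable graph of Q (4 states):
  v0 = rec X. c.(c.0\{b,d} + (0 + X + d.0)) ⊢ ··c··> v1
  v1 = c.0\{b,d} + (0 + (rec X. c.(c.0\{b,d} + (0 + X + d.0))) + d.0) ⊢ ··c··> v1, ··c··> v2, ··d··> v3
  v2 = 0\{b,d} ⊢ ∅
  v3 = 0 ⊢ ∅
Bisimilarity quotient blocks:
  B0 = {u0}
  B1 = {u1}
  B2 = {u2, v2, v3}
  B3 = {v0}
  B4 = {v1}
u0 ∈ B0, v0 ∈ B3 → different blocks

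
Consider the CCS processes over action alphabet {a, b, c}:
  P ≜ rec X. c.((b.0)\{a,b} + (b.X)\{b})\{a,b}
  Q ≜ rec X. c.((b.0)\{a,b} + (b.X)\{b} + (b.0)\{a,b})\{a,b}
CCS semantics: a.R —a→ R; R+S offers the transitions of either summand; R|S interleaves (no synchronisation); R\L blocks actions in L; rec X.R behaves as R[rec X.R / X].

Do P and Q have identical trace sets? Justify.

YES

LTS(P): 2 reachable states
  u0 = rec X. c.((b.0)\{a,b} + (b.X)\{b})\{a,b} | --c--▸ u1
  u1 = ((b.0)\{a,b} + (b.(rec X. c.((b.0)\{a,b} + (b.X)\{b})\{a,b}))\{b})\{a,b} | ·
LTS(Q): 2 reachable states
  v0 = rec X. c.((b.0)\{a,b} + (b.X)\{b} + (b.0)\{a,b})\{a,b} | --c--▸ v1
  v1 = ((b.0)\{a,b} + (b.(rec X. c.((b.0)\{a,b} + (b.X)\{b} + (b.0)\{a,b})\{a,b}))\{b} + (b.0)\{a,b})\{a,b} | ·
Partition-refinement fixed point:
  B0 = {u0, v0}
  B1 = {u1, v1}
u0 ∈ B0, v0 ∈ B0 → same block
Bisimilar ⇒ trace-equivalent.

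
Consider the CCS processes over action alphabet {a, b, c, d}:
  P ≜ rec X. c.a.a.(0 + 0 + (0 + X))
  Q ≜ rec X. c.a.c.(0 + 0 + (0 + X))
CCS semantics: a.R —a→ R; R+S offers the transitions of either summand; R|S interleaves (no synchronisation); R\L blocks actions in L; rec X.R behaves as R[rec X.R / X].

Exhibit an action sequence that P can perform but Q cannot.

LTS(P): 4 reachable states
  s0 = rec X. c.a.a.(0 + 0 + (0 + X)) :: ··c··> s1
  s1 = a.a.(0 + 0 + (0 + (rec X. c.a.a.(0 + 0 + (0 + X))))) :: ··a··> s2
  s2 = a.(0 + 0 + (0 + (rec X. c.a.a.(0 + 0 + (0 + X))))) :: ··a··> s3
  s3 = 0 + 0 + (0 + (rec X. c.a.a.(0 + 0 + (0 + X)))) :: ··c··> s1
LTS(Q): 4 reachable states
  t0 = rec X. c.a.c.(0 + 0 + (0 + X)) :: ··c··> t1
  t1 = a.c.(0 + 0 + (0 + (rec X. c.a.c.(0 + 0 + (0 + X))))) :: ··a··> t2
  t2 = c.(0 + 0 + (0 + (rec X. c.a.c.(0 + 0 + (0 + X))))) :: ··c··> t3
  t3 = 0 + 0 + (0 + (rec X. c.a.c.(0 + 0 + (0 + X)))) :: ··c··> t1
Trace ⟨caa⟩ through P, begin at {s0}:
  after c @ step 1: {s1}
  after a @ step 2: {s2}
  after a @ step 3: {s3}
  P completes σ.
Trace ⟨caa⟩ through Q, begin at {t0}:
  after c @ step 1: {t1}
  after a @ step 2: {t2}
  after a @ step 3: ∅  — Q cannot continue

caa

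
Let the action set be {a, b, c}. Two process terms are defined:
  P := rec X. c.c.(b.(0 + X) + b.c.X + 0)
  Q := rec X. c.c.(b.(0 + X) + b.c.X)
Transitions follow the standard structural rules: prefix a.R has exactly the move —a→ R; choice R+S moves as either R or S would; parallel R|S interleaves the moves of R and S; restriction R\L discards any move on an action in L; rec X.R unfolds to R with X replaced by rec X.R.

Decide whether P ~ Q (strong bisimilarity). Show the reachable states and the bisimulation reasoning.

LTS(P): 5 reachable states
  u0 = rec X. c.c.(b.(0 + X) + b.c.X + 0) :: -c-> u1
  u1 = c.(b.(0 + (rec X. c.c.(b.(0 + X) + b.c.X + 0))) + b.c.(rec X. c.c.(b.(0 + X) + b.c.X + 0)) + 0) :: -c-> u2
  u2 = b.(0 + (rec X. c.c.(b.(0 + X) + b.c.X + 0))) + b.c.(rec X. c.c.(b.(0 + X) + b.c.X + 0)) + 0 :: -b-> u3, -b-> u4
  u3 = 0 + (rec X. c.c.(b.(0 + X) + b.c.X + 0)) :: -c-> u1
  u4 = c.(rec X. c.c.(b.(0 + X) + b.c.X + 0)) :: -c-> u0
LTS(Q): 5 reachable states
  v0 = rec X. c.c.(b.(0 + X) + b.c.X) :: -c-> v1
  v1 = c.(b.(0 + (rec X. c.c.(b.(0 + X) + b.c.X))) + b.c.(rec X. c.c.(b.(0 + X) + b.c.X))) :: -c-> v2
  v2 = b.(0 + (rec X. c.c.(b.(0 + X) + b.c.X))) + b.c.(rec X. c.c.(b.(0 + X) + b.c.X)) :: -b-> v3, -b-> v4
  v3 = 0 + (rec X. c.c.(b.(0 + X) + b.c.X)) :: -c-> v1
  v4 = c.(rec X. c.c.(b.(0 + X) + b.c.X)) :: -c-> v0
Bisimilarity quotient blocks:
  B0 = {u0, u3, v0, v3}
  B1 = {u1, v1}
  B2 = {u2, v2}
  B3 = {u4, v4}
u0 ∈ B0, v0 ∈ B0 → same block

YES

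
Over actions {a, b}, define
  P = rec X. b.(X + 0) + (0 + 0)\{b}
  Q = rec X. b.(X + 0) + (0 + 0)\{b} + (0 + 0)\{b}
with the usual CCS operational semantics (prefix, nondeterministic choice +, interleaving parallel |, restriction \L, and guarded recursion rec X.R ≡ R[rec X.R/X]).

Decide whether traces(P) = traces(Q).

traces(P) = traces(Q)

P's transition system — 2 states:
  s0 = rec X. b.(X + 0) + (0 + 0)\{b} → =b=> s1
  s1 = (rec X. b.(X + 0) + (0 + 0)\{b}) + 0 → =b=> s1
Q's transition system — 2 states:
  t0 = rec X. b.(X + 0) + (0 + 0)\{b} + (0 + 0)\{b} → =b=> t1
  t1 = (rec X. b.(X + 0) + (0 + 0)\{b} + (0 + 0)\{b}) + 0 → =b=> t1
Partition-refinement fixed point:
  B0 = {s0, s1, t0, t1}
s0 ∈ B0, t0 ∈ B0 → same block
Bisimilar ⇒ trace-equivalent.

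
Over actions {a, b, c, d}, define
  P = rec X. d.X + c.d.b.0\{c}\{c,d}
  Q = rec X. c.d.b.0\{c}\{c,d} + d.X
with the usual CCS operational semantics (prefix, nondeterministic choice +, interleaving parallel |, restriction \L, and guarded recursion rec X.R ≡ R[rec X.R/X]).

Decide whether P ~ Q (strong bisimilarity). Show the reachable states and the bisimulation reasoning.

YES

Reachable graph of P (4 states):
  m0 = rec X. d.X + c.d.b.0\{c}\{c,d} → ··c··> m1, ··d··> m0
  m1 = d.b.0\{c}\{c,d} → ··d··> m2
  m2 = b.0\{c}\{c,d} → ··b··> m3
  m3 = 0\{c}\{c,d} → ∅
Reachable graph of Q (4 states):
  n0 = rec X. c.d.b.0\{c}\{c,d} + d.X → ··c··> n1, ··d··> n0
  n1 = d.b.0\{c}\{c,d} → ··d··> n2
  n2 = b.0\{c}\{c,d} → ··b··> n3
  n3 = 0\{c}\{c,d} → ∅
Partition-refinement fixed point:
  B0 = {m0, n0}
  B1 = {m1, n1}
  B2 = {m2, n2}
  B3 = {m3, n3}
m0 ∈ B0, n0 ∈ B0 → same block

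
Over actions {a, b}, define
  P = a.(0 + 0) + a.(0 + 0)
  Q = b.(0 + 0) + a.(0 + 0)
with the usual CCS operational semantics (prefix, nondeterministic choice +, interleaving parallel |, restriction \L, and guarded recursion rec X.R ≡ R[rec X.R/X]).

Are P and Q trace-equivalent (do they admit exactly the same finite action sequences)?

traces(P) ≠ traces(Q) — witness ⟨b⟩

P's transition system — 2 states:
  u0 = a.(0 + 0) + a.(0 + 0) has moves —a→ u1
  u1 = 0 + 0 has moves ·
Q's transition system — 2 states:
  v0 = b.(0 + 0) + a.(0 + 0) has moves —a→ v1, —b→ v1
  v1 = 0 + 0 has moves ·
Run σ = ⟨b⟩ on Q: start {v0}
  step 1 (b): {v1}
  ✓ Q
Run σ = ⟨b⟩ on P: start {u0}
  step 1 (b): no successor for P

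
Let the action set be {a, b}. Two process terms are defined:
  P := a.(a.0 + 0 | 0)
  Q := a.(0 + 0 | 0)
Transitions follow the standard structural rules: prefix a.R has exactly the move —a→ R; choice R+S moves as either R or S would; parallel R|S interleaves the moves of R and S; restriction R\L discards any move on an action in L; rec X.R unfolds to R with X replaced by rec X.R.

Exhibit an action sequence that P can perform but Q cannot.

aa

Reachable graph of P (3 states):
  m0 = a.(a.0 + 0 | 0) → ··a··> m1
  m1 = a.0 + 0 | 0 → ··a··> m2
  m2 = 0 → stopped
Reachable graph of Q (2 states):
  n0 = a.(0 + 0 | 0) → ··a··> n1
  n1 = 0 + 0 | 0 → stopped
Run σ = ⟨aa⟩ on P: start {m0}
  after a @ step 1: {m1}
  after a @ step 2: {m2}
  P completes σ.
Run σ = ⟨aa⟩ on Q: start {n0}
  after a @ step 1: {n1}
  after a @ step 2: ∅ (Q stuck)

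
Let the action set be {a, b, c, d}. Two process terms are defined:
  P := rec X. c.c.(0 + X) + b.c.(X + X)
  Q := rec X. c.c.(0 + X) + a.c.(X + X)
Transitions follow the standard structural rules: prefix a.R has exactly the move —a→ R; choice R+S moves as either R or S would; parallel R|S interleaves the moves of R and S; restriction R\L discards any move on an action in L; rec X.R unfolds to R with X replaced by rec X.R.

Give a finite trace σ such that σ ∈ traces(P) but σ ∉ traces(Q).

LTS(P): 5 reachable states
  m0 = rec X. c.c.(0 + X) + b.c.(X + X) → —b→ m1, —c→ m2
  m1 = c.((rec X. c.c.(0 + X) + b.c.(X + X)) + (rec X. c.c.(0 + X) + b.c.(X + X))) → —c→ m3
  m2 = c.(0 + (rec X. c.c.(0 + X) + b.c.(X + X))) → —c→ m4
  m3 = (rec X. c.c.(0 + X) + b.c.(X + X)) + (rec X. c.c.(0 + X) + b.c.(X + X)) → —b→ m1, —c→ m2
  m4 = 0 + (rec X. c.c.(0 + X) + b.c.(X + X)) → —b→ m1, —c→ m2
LTS(Q): 5 reachable states
  n0 = rec X. c.c.(0 + X) + a.c.(X + X) → —a→ n1, —c→ n2
  n1 = c.((rec X. c.c.(0 + X) + a.c.(X + X)) + (rec X. c.c.(0 + X) + a.c.(X + X))) → —c→ n3
  n2 = c.(0 + (rec X. c.c.(0 + X) + a.c.(X + X))) → —c→ n4
  n3 = (rec X. c.c.(0 + X) + a.c.(X + X)) + (rec X. c.c.(0 + X) + a.c.(X + X)) → —a→ n1, —c→ n2
  n4 = 0 + (rec X. c.c.(0 + X) + a.c.(X + X)) → —a→ n1, —c→ n2
Run σ = ⟨b⟩ on P: start {m0}
  [1] b ⇒ {m1}
  ✓ P
Run σ = ⟨b⟩ on Q: start {n0}
  [1] b ⇒ ∅  — Q cannot continue

b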